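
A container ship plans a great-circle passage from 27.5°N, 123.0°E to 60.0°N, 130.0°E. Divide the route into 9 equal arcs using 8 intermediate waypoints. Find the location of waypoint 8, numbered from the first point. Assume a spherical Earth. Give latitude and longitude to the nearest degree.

Convert each endpoint to a unit vector on the sphere (x = cos φ cos λ, y = cos φ sin λ, z = sin φ).
The central angle between the endpoints is δ = arccos(p₁·p₂) ≈ 0.573 rad (32.9°).
Interpolate at f = 8/9 with slerp weights a = sin((1−f)δ)/sin δ ≈ 0.117, b = sin(fδ)/sin δ ≈ 0.899.
p = a·p₁ + b·p₂ ≈ (-0.346, 0.432, 0.833); φ = arcsin(p_z) ≈ 56.42°, λ = atan2(p_y, p_x) ≈ 128.69°.

≈ 56°N, 129°E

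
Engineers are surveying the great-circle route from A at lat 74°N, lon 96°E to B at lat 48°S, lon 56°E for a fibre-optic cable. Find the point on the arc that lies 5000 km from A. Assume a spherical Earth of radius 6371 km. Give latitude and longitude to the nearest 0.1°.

Write both endpoints as unit vectors p₁, p₂ with components (cos φ cos λ, cos φ sin λ, sin φ).
The central angle between the endpoints is δ = arccos(p₁·p₂) ≈ 2.181 rad (125.0°). The total great-circle distance is δ·R ≈ 2.181 × 6371 ≈ 13895 km, so the target fraction is f = 5000/13895 ≈ 0.360.
Interpolate at f ≈ 0.360 with slerp weights a = sin((1−f)δ)/sin δ ≈ 1.202, b = sin(fδ)/sin δ ≈ 0.862.
p = a·p₁ + b·p₂ ≈ (0.288, 0.808, 0.514); φ = arcsin(p_z) ≈ 30.95°, λ = atan2(p_y, p_x) ≈ 70.37°.

≈ lat 31.0°N, lon 70.4°E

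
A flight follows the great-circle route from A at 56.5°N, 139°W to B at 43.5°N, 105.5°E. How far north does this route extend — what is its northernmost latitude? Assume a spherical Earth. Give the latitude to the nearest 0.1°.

≈ 66.8°N

The great circle lies in the plane with unit normal n̂ = (p₁ × p₂)/|p₁ × p₂|.
Here n̂_z ≈ -0.395; the vertex latitude is φ_max = arccos|n̂_z| ≈ 66.8°.
Check via Clairaut: cos φ_max = |cos φ₁| · sin C = cos(56.5°)·sin(45.6°) ≈ 0.395, again giving ≈ 66.8°.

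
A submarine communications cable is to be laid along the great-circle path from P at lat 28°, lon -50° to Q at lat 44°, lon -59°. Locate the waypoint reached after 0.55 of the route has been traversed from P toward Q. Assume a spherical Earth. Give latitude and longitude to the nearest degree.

Convert each endpoint to a unit vector on the sphere (x = cos φ cos λ, y = cos φ sin λ, z = sin φ).
The central angle between the endpoints is δ = arccos(p₁·p₂) ≈ 0.306 rad (17.6°).
Interpolate at f = 0.55 with slerp weights a = sin((1−f)δ)/sin δ ≈ 0.456, b = sin(fδ)/sin δ ≈ 0.556.
p = a·p₁ + b·p₂ ≈ (0.465, -0.651, 0.600); φ = arcsin(p_z) ≈ 36.88°, λ = atan2(p_y, p_x) ≈ -54.49°.

≈ lat 37°, lon -54°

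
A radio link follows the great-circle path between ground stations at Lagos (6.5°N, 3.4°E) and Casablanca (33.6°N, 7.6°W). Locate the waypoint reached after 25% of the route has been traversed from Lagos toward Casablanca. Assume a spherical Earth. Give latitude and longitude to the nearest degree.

The haversine formula gives a central angle δ ≈ 0.505 rad (29.0°) between the endpoints.
Interpolate at f = 0.25 with slerp weights a = sin((1−f)δ)/sin δ ≈ 0.764, b = sin(fδ)/sin δ ≈ 0.260.
p = a·p₁ + b·p₂ ≈ (0.973, 0.016, 0.231); φ = arcsin(p_z) ≈ 13.33°, λ = atan2(p_y, p_x) ≈ 0.96°.

≈ 13°N, 1°E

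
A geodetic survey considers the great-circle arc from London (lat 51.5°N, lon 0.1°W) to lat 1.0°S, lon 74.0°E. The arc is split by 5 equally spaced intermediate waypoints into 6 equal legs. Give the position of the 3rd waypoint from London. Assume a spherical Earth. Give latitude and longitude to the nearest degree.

The haversine formula gives a central angle δ ≈ 1.413 rad (81.0°) between the endpoints.
Interpolate at f = 3/6 with slerp weights a = sin((1−f)δ)/sin δ ≈ 0.657, b = sin(fδ)/sin δ ≈ 0.657.
p = a·p₁ + b·p₂ ≈ (0.590, 0.631, 0.503); φ = arcsin(p_z) ≈ 30.20°, λ = atan2(p_y, p_x) ≈ 46.91°.

≈ lat 30°N, lon 47°E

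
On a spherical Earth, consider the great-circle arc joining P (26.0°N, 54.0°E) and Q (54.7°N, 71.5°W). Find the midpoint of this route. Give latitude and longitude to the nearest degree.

≈ (60°N, 14°E)

Write both endpoints as unit vectors p₁, p₂ with components (cos φ cos λ, cos φ sin λ, sin φ).
The central angle between the endpoints is δ = arccos(p₁·p₂) ≈ 1.515 rad (86.8°).
Interpolate at f = 1/2 with slerp weights a = sin((1−f)δ)/sin δ ≈ 0.688, b = sin(fδ)/sin δ ≈ 0.688.
p = a·p₁ + b·p₂ ≈ (0.490, 0.123, 0.863); φ = arcsin(p_z) ≈ 59.67°, λ = atan2(p_y, p_x) ≈ 14.13°.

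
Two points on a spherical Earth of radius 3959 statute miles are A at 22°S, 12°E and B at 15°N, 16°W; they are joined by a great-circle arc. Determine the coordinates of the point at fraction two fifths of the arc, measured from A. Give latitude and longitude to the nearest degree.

≈ 7°S, 0°E

Convert each endpoint to a unit vector on the sphere (x = cos φ cos λ, y = cos φ sin λ, z = sin φ).
The central angle between the endpoints is δ = arccos(p₁·p₂) ≈ 0.804 rad (46.1°).
Interpolate at f = 2/5 with slerp weights a = sin((1−f)δ)/sin δ ≈ 0.644, b = sin(fδ)/sin δ ≈ 0.439.
p = a·p₁ + b·p₂ ≈ (0.992, 0.007, -0.128); φ = arcsin(p_z) ≈ -7.34°, λ = atan2(p_y, p_x) ≈ 0.42°.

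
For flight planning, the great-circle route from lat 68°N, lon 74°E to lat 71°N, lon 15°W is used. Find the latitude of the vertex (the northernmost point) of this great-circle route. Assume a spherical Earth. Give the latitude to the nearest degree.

The great circle lies in the plane with unit normal n̂ = (p₁ × p₂)/|p₁ × p₂|.
Here n̂_z ≈ -0.256; the vertex latitude is φ_max = arccos|n̂_z| ≈ 75.2°.
Check via Clairaut: cos φ_max = |cos φ₁| · sin C = cos(68.0°)·sin(43.0°) ≈ 0.256, again giving ≈ 75.2°.

≈ 75°N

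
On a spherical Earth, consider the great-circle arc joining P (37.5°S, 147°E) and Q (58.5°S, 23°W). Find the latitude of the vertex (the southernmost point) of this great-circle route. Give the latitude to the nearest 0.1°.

The great circle lies in the plane with unit normal n̂ = (p₁ × p₂)/|p₁ × p₂|.
Here n̂_z ≈ -0.072; the vertex latitude is φ_max = arccos|n̂_z| ≈ 85.8°.

≈ 85.8°S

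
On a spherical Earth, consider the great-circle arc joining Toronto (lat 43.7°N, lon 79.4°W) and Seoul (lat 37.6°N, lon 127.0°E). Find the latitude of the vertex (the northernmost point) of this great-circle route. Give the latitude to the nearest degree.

The great circle lies in the plane with unit normal n̂ = (p₁ × p₂)/|p₁ × p₂|.
Here n̂_z ≈ -0.256; the vertex latitude is φ_max = arccos|n̂_z| ≈ 75.2°.
Check via Clairaut: cos φ_max = |cos φ₁| · sin C = cos(43.7°)·sin(20.7°) ≈ 0.256, again giving ≈ 75.2°.

≈ 75°N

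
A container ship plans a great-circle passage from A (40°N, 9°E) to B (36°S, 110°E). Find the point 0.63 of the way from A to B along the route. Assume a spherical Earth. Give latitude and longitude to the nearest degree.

≈ (8°S, 72°E)

Convert each endpoint to a unit vector on the sphere (x = cos φ cos λ, y = cos φ sin λ, z = sin φ).
The central angle between the endpoints is δ = arccos(p₁·p₂) ≈ 2.090 rad (119.7°).
Interpolate at f = 0.63 with slerp weights a = sin((1−f)δ)/sin δ ≈ 0.804, b = sin(fδ)/sin δ ≈ 1.115.
p = a·p₁ + b·p₂ ≈ (0.300, 0.944, -0.138); φ = arcsin(p_z) ≈ -7.94°, λ = atan2(p_y, p_x) ≈ 72.36°.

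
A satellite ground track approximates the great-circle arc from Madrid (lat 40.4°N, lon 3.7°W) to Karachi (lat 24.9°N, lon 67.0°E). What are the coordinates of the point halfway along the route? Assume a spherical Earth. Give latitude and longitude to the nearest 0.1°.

Convert each endpoint to a unit vector on the sphere (x = cos φ cos λ, y = cos φ sin λ, z = sin φ).
The central angle between the endpoints is δ = arccos(p₁·p₂) ≈ 1.046 rad (59.9°).
Interpolate at f = 1/2 with slerp weights a = sin((1−f)δ)/sin δ ≈ 0.577, b = sin(fδ)/sin δ ≈ 0.577.
p = a·p₁ + b·p₂ ≈ (0.643, 0.453, 0.617); φ = arcsin(p_z) ≈ 38.10°, λ = atan2(p_y, p_x) ≈ 35.19°.

≈ lat 38.1°N, lon 35.2°E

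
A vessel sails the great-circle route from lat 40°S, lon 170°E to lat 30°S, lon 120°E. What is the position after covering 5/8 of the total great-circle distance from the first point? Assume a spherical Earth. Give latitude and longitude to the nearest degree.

Write both endpoints as unit vectors p₁, p₂ with components (cos φ cos λ, cos φ sin λ, sin φ).
The central angle between the endpoints is δ = arccos(p₁·p₂) ≈ 0.726 rad (41.6°).
Interpolate at f = 5/8 with slerp weights a = sin((1−f)δ)/sin δ ≈ 0.405, b = sin(fδ)/sin δ ≈ 0.660.
p = a·p₁ + b·p₂ ≈ (-0.591, 0.549, -0.590); φ = arcsin(p_z) ≈ -36.19°, λ = atan2(p_y, p_x) ≈ 137.13°.

≈ lat 36°S, lon 137°E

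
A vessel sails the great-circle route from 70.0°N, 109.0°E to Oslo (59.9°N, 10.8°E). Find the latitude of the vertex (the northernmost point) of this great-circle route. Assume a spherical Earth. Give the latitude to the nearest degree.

≈ 74°N

The great circle lies in the plane with unit normal n̂ = (p₁ × p₂)/|p₁ × p₂|.
Here n̂_z ≈ -0.276; the vertex latitude is φ_max = arccos|n̂_z| ≈ 74.0°.
Check via Clairaut: cos φ_max = |cos φ₁| · sin C = cos(70.0°)·sin(53.8°) ≈ 0.276, again giving ≈ 74.0°.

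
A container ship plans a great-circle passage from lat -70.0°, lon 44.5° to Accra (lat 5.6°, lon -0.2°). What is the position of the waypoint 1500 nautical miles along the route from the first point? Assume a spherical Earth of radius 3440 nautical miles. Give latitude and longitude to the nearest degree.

Write both endpoints as unit vectors p₁, p₂ with components (cos φ cos λ, cos φ sin λ, sin φ).
The central angle between the endpoints is δ = arccos(p₁·p₂) ≈ 1.420 rad (81.4°). The total great-circle distance is δ·R ≈ 1.420 × 3440 ≈ 4885 nmi, so the target fraction is f = 1500/4885 ≈ 0.307.
Interpolate at f ≈ 0.307 with slerp weights a = sin((1−f)δ)/sin δ ≈ 0.842, b = sin(fδ)/sin δ ≈ 0.427.
p = a·p₁ + b·p₂ ≈ (0.631, 0.200, -0.750); φ = arcsin(p_z) ≈ -48.57°, λ = atan2(p_y, p_x) ≈ 17.63°.

≈ lat -49°, lon 18°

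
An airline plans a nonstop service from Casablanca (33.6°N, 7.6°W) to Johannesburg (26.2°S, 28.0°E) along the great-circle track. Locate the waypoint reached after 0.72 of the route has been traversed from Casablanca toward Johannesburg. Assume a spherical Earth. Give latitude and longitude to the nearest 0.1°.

≈ 9.5°S, 18.0°E

Write both endpoints as unit vectors p₁, p₂ with components (cos φ cos λ, cos φ sin λ, sin φ).
The central angle between the endpoints is δ = arccos(p₁·p₂) ≈ 1.199 rad (68.7°).
Interpolate at f = 0.72 with slerp weights a = sin((1−f)δ)/sin δ ≈ 0.354, b = sin(fδ)/sin δ ≈ 0.816.
p = a·p₁ + b·p₂ ≈ (0.938, 0.305, -0.164); φ = arcsin(p_z) ≈ -9.47°, λ = atan2(p_y, p_x) ≈ 17.99°.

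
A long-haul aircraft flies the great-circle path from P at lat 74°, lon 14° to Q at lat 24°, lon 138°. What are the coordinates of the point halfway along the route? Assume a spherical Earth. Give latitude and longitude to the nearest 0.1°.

Convert each endpoint to a unit vector on the sphere (x = cos φ cos λ, y = cos φ sin λ, z = sin φ).
The central angle between the endpoints is δ = arccos(p₁·p₂) ≈ 1.318 rad (75.5°).
Interpolate at f = 1/2 with slerp weights a = sin((1−f)δ)/sin δ ≈ 0.632, b = sin(fδ)/sin δ ≈ 0.632.
p = a·p₁ + b·p₂ ≈ (-0.260, 0.429, 0.865); φ = arcsin(p_z) ≈ 59.90°, λ = atan2(p_y, p_x) ≈ 121.25°.

≈ lat 59.9°, lon 121.3°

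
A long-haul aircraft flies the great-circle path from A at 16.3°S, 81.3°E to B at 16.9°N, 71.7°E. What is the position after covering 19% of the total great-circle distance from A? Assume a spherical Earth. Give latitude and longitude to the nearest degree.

≈ 10°S, 79°E

From cos δ = sin φ₁ sin φ₂ + cos φ₁ cos φ₂ cos Δλ, the central angle is δ ≈ 0.603 rad (34.5°).
Interpolate at f = 0.19 with slerp weights a = sin((1−f)δ)/sin δ ≈ 0.827, b = sin(fδ)/sin δ ≈ 0.202.
p = a·p₁ + b·p₂ ≈ (0.181, 0.968, -0.174); φ = arcsin(p_z) ≈ -10.00°, λ = atan2(p_y, p_x) ≈ 79.43°.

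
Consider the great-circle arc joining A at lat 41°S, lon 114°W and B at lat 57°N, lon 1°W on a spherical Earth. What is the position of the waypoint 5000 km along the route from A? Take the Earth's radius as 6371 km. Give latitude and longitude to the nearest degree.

≈ lat 5°S, lon 84°W

Convert each endpoint to a unit vector on the sphere (x = cos φ cos λ, y = cos φ sin λ, z = sin φ).
The central angle between the endpoints is δ = arccos(p₁·p₂) ≈ 2.361 rad (135.3°). The total great-circle distance is δ·R ≈ 2.361 × 6371 ≈ 15045 km, so the target fraction is f = 5000/15045 ≈ 0.332.
Interpolate at f ≈ 0.332 with slerp weights a = sin((1−f)δ)/sin δ ≈ 1.422, b = sin(fδ)/sin δ ≈ 1.005.
p = a·p₁ + b·p₂ ≈ (0.111, -0.990, -0.090); φ = arcsin(p_z) ≈ -5.17°, λ = atan2(p_y, p_x) ≈ -83.62°.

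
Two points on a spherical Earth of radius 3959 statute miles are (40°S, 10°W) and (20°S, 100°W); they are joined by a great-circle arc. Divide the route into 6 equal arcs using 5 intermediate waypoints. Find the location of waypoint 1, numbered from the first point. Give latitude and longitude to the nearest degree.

≈ (42°S, 27°W)

Write both endpoints as unit vectors p₁, p₂ with components (cos φ cos λ, cos φ sin λ, sin φ).
The central angle between the endpoints is δ = arccos(p₁·p₂) ≈ 1.349 rad (77.3°).
Interpolate at f = 1/6 with slerp weights a = sin((1−f)δ)/sin δ ≈ 0.925, b = sin(fδ)/sin δ ≈ 0.229.
p = a·p₁ + b·p₂ ≈ (0.660, -0.335, -0.672); φ = arcsin(p_z) ≈ -42.26°, λ = atan2(p_y, p_x) ≈ -26.87°.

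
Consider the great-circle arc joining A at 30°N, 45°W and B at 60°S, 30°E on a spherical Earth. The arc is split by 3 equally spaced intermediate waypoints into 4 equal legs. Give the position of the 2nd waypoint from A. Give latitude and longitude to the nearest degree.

From cos δ = sin φ₁ sin φ₂ + cos φ₁ cos φ₂ cos Δλ, the central angle is δ ≈ 1.898 rad (108.7°).
Interpolate at f = 2/4 with slerp weights a = sin((1−f)δ)/sin δ ≈ 0.858, b = sin(fδ)/sin δ ≈ 0.858.
p = a·p₁ + b·p₂ ≈ (0.897, -0.311, -0.314); φ = arcsin(p_z) ≈ -18.31°, λ = atan2(p_y, p_x) ≈ -19.12°.

≈ 18°S, 19°W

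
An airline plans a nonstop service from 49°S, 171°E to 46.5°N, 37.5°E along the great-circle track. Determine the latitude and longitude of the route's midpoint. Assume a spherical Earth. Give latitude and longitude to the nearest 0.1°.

Convert each endpoint to a unit vector on the sphere (x = cos φ cos λ, y = cos φ sin λ, z = sin φ).
The central angle between the endpoints is δ = arccos(p₁·p₂) ≈ 2.603 rad (149.1°).
Interpolate at f = 1/2 with slerp weights a = sin((1−f)δ)/sin δ ≈ 1.879, b = sin(fδ)/sin δ ≈ 1.879.
p = a·p₁ + b·p₂ ≈ (-0.191, 0.980, -0.055); φ = arcsin(p_z) ≈ -3.16°, λ = atan2(p_y, p_x) ≈ 101.05°.

≈ 3.2°S, 101.0°E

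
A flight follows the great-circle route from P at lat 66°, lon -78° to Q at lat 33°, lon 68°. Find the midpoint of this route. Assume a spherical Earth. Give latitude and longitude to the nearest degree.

Write both endpoints as unit vectors p₁, p₂ with components (cos φ cos λ, cos φ sin λ, sin φ).
The central angle between the endpoints is δ = arccos(p₁·p₂) ≈ 1.354 rad (77.6°).
Interpolate at f = 1/2 with slerp weights a = sin((1−f)δ)/sin δ ≈ 0.642, b = sin(fδ)/sin δ ≈ 0.642.
p = a·p₁ + b·p₂ ≈ (0.256, 0.244, 0.936); φ = arcsin(p_z) ≈ 69.31°, λ = atan2(p_y, p_x) ≈ 43.60°.

≈ lat 69°, lon 44°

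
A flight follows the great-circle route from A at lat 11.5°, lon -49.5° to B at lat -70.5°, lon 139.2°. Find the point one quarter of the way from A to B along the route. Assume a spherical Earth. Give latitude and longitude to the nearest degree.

From cos δ = sin φ₁ sin φ₂ + cos φ₁ cos φ₂ cos Δλ, the central angle is δ ≈ 2.107 rad (120.7°).
Interpolate at f = 1/4 with slerp weights a = sin((1−f)δ)/sin δ ≈ 1.164, b = sin(fδ)/sin δ ≈ 0.585.
p = a·p₁ + b·p₂ ≈ (0.593, -0.739, -0.320); φ = arcsin(p_z) ≈ -18.64°, λ = atan2(p_y, p_x) ≈ -51.29°.

≈ lat -19°, lon -51°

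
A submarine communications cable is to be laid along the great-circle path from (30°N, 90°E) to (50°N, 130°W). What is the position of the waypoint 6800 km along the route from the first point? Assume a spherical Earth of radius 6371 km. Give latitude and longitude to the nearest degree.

≈ (69°N, 177°E)

Write both endpoints as unit vectors p₁, p₂ with components (cos φ cos λ, cos φ sin λ, sin φ).
The central angle between the endpoints is δ = arccos(p₁·p₂) ≈ 1.614 rad (92.5°). The total great-circle distance is δ·R ≈ 1.614 × 6371 ≈ 10284 km, so the target fraction is f = 6800/10284 ≈ 0.661.
Interpolate at f ≈ 0.661 with slerp weights a = sin((1−f)δ)/sin δ ≈ 0.521, b = sin(fδ)/sin δ ≈ 0.877.
p = a·p₁ + b·p₂ ≈ (-0.362, 0.019, 0.932); φ = arcsin(p_z) ≈ 68.73°, λ = atan2(p_y, p_x) ≈ 176.99°.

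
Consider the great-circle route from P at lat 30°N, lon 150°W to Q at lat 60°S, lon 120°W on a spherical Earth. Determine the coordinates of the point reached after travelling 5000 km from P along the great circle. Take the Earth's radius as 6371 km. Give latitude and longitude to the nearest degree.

The haversine formula gives a central angle δ ≈ 1.629 rad (93.3°) between the endpoints. The total great-circle distance is δ·R ≈ 1.629 × 6371 ≈ 10377 km, so the target fraction is f = 5000/10377 ≈ 0.482.
Interpolate at f ≈ 0.482 with slerp weights a = sin((1−f)δ)/sin δ ≈ 0.749, b = sin(fδ)/sin δ ≈ 0.708.
p = a·p₁ + b·p₂ ≈ (-0.738, -0.631, -0.239); φ = arcsin(p_z) ≈ -13.81°, λ = atan2(p_y, p_x) ≈ -139.50°.

≈ lat 14°S, lon 139°W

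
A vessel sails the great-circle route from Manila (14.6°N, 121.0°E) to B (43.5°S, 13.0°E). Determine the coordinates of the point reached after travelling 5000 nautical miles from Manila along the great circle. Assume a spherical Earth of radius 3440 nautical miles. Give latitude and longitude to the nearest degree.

The haversine formula gives a central angle δ ≈ 1.972 rad (113.0°) between the endpoints. The total great-circle distance is δ·R ≈ 1.972 × 3440 ≈ 6783 nmi, so the target fraction is f = 5000/6783 ≈ 0.737.
Interpolate at f ≈ 0.737 with slerp weights a = sin((1−f)δ)/sin δ ≈ 0.538, b = sin(fδ)/sin δ ≈ 1.079.
p = a·p₁ + b·p₂ ≈ (0.494, 0.622, -0.607); φ = arcsin(p_z) ≈ -37.37°, λ = atan2(p_y, p_x) ≈ 51.55°.

≈ (37°S, 52°E)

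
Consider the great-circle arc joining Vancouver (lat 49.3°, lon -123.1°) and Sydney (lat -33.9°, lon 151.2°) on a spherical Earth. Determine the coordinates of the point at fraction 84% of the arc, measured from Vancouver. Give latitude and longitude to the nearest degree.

≈ lat -20°, lon 165°

Convert each endpoint to a unit vector on the sphere (x = cos φ cos λ, y = cos φ sin λ, z = sin φ).
The central angle between the endpoints is δ = arccos(p₁·p₂) ≈ 1.963 rad (112.5°).
Interpolate at f = 0.84 with slerp weights a = sin((1−f)δ)/sin δ ≈ 0.334, b = sin(fδ)/sin δ ≈ 1.079.
p = a·p₁ + b·p₂ ≈ (-0.904, 0.249, -0.348); φ = arcsin(p_z) ≈ -20.38°, λ = atan2(p_y, p_x) ≈ 164.61°.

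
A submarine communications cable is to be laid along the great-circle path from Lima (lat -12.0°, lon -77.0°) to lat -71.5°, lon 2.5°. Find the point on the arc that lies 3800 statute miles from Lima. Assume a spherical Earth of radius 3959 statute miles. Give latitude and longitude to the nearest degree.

≈ lat -61°, lon -44°

From cos δ = sin φ₁ sin φ₂ + cos φ₁ cos φ₂ cos Δλ, the central angle is δ ≈ 1.314 rad (75.3°). The total great-circle distance is δ·R ≈ 1.314 × 3959 ≈ 5203 mi, so the target fraction is f = 3800/5203 ≈ 0.730.
Interpolate at f ≈ 0.730 with slerp weights a = sin((1−f)δ)/sin δ ≈ 0.359, b = sin(fδ)/sin δ ≈ 0.847.
p = a·p₁ + b·p₂ ≈ (0.347, -0.330, -0.878); φ = arcsin(p_z) ≈ -61.36°, λ = atan2(p_y, p_x) ≈ -43.55°.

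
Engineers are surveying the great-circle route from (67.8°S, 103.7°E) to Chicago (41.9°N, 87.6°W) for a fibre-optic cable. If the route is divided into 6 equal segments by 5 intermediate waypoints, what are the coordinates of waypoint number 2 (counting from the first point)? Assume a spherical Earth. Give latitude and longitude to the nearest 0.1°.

≈ (59.2°S, 106.0°W)

Write both endpoints as unit vectors p₁, p₂ with components (cos φ cos λ, cos φ sin λ, sin φ).
The central angle between the endpoints is δ = arccos(p₁·p₂) ≈ 2.677 rad (153.4°).
Interpolate at f = 2/6 with slerp weights a = sin((1−f)δ)/sin δ ≈ 2.182, b = sin(fδ)/sin δ ≈ 1.738.
p = a·p₁ + b·p₂ ≈ (-0.141, -0.492, -0.859); φ = arcsin(p_z) ≈ -59.22°, λ = atan2(p_y, p_x) ≈ -106.00°.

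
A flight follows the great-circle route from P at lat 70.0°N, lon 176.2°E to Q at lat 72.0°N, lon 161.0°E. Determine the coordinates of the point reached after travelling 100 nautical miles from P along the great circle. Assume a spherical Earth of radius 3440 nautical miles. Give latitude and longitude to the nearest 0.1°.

≈ lat 70.8°N, lon 171.8°E

Convert each endpoint to a unit vector on the sphere (x = cos φ cos λ, y = cos φ sin λ, z = sin φ).
The central angle between the endpoints is δ = arccos(p₁·p₂) ≈ 0.093 rad (5.3°). The total great-circle distance is δ·R ≈ 0.093 × 3440 ≈ 319 nmi, so the target fraction is f = 100/319 ≈ 0.313.
Interpolate at f ≈ 0.313 with slerp weights a = sin((1−f)δ)/sin δ ≈ 0.687, b = sin(fδ)/sin δ ≈ 0.314.
p = a·p₁ + b·p₂ ≈ (-0.326, 0.047, 0.944); φ = arcsin(p_z) ≈ 70.76°, λ = atan2(p_y, p_x) ≈ 171.78°.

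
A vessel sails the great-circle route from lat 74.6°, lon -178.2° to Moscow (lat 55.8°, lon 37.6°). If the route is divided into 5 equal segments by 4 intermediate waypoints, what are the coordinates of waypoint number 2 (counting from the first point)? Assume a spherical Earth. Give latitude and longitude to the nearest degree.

≈ lat 81°, lon 80°

Convert each endpoint to a unit vector on the sphere (x = cos φ cos λ, y = cos φ sin λ, z = sin φ).
The central angle between the endpoints is δ = arccos(p₁·p₂) ≈ 0.828 rad (47.4°).
Interpolate at f = 2/5 with slerp weights a = sin((1−f)δ)/sin δ ≈ 0.647, b = sin(fδ)/sin δ ≈ 0.441.
p = a·p₁ + b·p₂ ≈ (0.025, 0.146, 0.989); φ = arcsin(p_z) ≈ 81.48°, λ = atan2(p_y, p_x) ≈ 80.34°.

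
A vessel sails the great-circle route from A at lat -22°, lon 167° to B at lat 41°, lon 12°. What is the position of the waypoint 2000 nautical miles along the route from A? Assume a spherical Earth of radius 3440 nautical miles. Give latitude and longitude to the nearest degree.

≈ lat 4°, lon 145°

The haversine formula gives a central angle δ ≈ 2.647 rad (151.6°) between the endpoints. The total great-circle distance is δ·R ≈ 2.647 × 3440 ≈ 9104 nmi, so the target fraction is f = 2000/9104 ≈ 0.220.
Interpolate at f ≈ 0.220 with slerp weights a = sin((1−f)δ)/sin δ ≈ 1.853, b = sin(fδ)/sin δ ≈ 1.156.
p = a·p₁ + b·p₂ ≈ (-0.821, 0.568, 0.064); φ = arcsin(p_z) ≈ 3.69°, λ = atan2(p_y, p_x) ≈ 145.32°.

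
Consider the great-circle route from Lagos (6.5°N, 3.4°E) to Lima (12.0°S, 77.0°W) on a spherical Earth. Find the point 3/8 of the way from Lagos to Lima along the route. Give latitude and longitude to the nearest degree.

≈ 1°S, 26°W

Convert each endpoint to a unit vector on the sphere (x = cos φ cos λ, y = cos φ sin λ, z = sin φ).
The central angle between the endpoints is δ = arccos(p₁·p₂) ≈ 1.432 rad (82.0°).
Interpolate at f = 3/8 with slerp weights a = sin((1−f)δ)/sin δ ≈ 0.788, b = sin(fδ)/sin δ ≈ 0.516.
p = a·p₁ + b·p₂ ≈ (0.895, -0.446, -0.018); φ = arcsin(p_z) ≈ -1.04°, λ = atan2(p_y, p_x) ≈ -26.48°.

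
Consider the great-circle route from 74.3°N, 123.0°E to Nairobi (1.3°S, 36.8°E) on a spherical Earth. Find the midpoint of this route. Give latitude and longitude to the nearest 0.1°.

≈ 41.8°N, 51.7°E

Convert each endpoint to a unit vector on the sphere (x = cos φ cos λ, y = cos φ sin λ, z = sin φ).
The central angle between the endpoints is δ = arccos(p₁·p₂) ≈ 1.575 rad (90.2°).
Interpolate at f = 1/2 with slerp weights a = sin((1−f)δ)/sin δ ≈ 0.708, b = sin(fδ)/sin δ ≈ 0.708.
p = a·p₁ + b·p₂ ≈ (0.463, 0.585, 0.666); φ = arcsin(p_z) ≈ 41.76°, λ = atan2(p_y, p_x) ≈ 51.66°.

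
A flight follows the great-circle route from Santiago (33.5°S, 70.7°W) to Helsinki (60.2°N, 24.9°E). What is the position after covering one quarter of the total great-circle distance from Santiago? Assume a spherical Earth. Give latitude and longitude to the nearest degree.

≈ 8°S, 54°W

Write both endpoints as unit vectors p₁, p₂ with components (cos φ cos λ, cos φ sin λ, sin φ).
The central angle between the endpoints is δ = arccos(p₁·p₂) ≈ 2.117 rad (121.3°).
Interpolate at f = 1/4 with slerp weights a = sin((1−f)δ)/sin δ ≈ 1.170, b = sin(fδ)/sin δ ≈ 0.591.
p = a·p₁ + b·p₂ ≈ (0.589, -0.797, -0.133); φ = arcsin(p_z) ≈ -7.65°, λ = atan2(p_y, p_x) ≈ -53.55°.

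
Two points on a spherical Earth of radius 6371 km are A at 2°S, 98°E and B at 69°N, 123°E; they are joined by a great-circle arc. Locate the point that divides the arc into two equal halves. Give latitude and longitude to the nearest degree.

Write both endpoints as unit vectors p₁, p₂ with components (cos φ cos λ, cos φ sin λ, sin φ).
The central angle between the endpoints is δ = arccos(p₁·p₂) ≈ 1.274 rad (73.0°).
Interpolate at f = 1/2 with slerp weights a = sin((1−f)δ)/sin δ ≈ 0.622, b = sin(fδ)/sin δ ≈ 0.622.
p = a·p₁ + b·p₂ ≈ (-0.208, 0.803, 0.559); φ = arcsin(p_z) ≈ 33.99°, λ = atan2(p_y, p_x) ≈ 104.52°.

≈ 34°N, 105°E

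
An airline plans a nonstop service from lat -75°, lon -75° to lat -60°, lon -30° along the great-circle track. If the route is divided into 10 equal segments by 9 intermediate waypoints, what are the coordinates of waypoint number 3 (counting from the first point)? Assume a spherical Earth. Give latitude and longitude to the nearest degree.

≈ lat -72°, lon -55°

Convert each endpoint to a unit vector on the sphere (x = cos φ cos λ, y = cos φ sin λ, z = sin φ).
The central angle between the endpoints is δ = arccos(p₁·p₂) ≈ 0.382 rad (21.9°).
Interpolate at f = 3/10 with slerp weights a = sin((1−f)δ)/sin δ ≈ 0.709, b = sin(fδ)/sin δ ≈ 0.307.
p = a·p₁ + b·p₂ ≈ (0.180, -0.254, -0.950); φ = arcsin(p_z) ≈ -71.86°, λ = atan2(p_y, p_x) ≈ -54.62°.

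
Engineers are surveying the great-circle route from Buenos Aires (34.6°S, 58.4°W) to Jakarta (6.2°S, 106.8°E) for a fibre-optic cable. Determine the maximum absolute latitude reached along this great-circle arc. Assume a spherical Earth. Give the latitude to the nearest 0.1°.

≈ 72.2°S

The great circle lies in the plane with unit normal n̂ = (p₁ × p₂)/|p₁ × p₂|.
Here n̂_z ≈ +0.306; the vertex latitude is φ_max = arccos|n̂_z| ≈ 72.2°.
Check via Clairaut: cos φ_max = |cos φ₁| · sin C = cos(34.6°)·sin(158.2°) ≈ 0.306, again giving ≈ 72.2°.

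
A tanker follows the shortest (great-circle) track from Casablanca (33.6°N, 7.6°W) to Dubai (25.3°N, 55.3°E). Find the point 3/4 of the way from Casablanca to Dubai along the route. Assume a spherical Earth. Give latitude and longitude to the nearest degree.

≈ (30°N, 41°E)

The haversine formula gives a central angle δ ≈ 0.953 rad (54.6°) between the endpoints.
Interpolate at f = 3/4 with slerp weights a = sin((1−f)δ)/sin δ ≈ 0.289, b = sin(fδ)/sin δ ≈ 0.804.
p = a·p₁ + b·p₂ ≈ (0.653, 0.566, 0.504); φ = arcsin(p_z) ≈ 30.25°, λ = atan2(p_y, p_x) ≈ 40.91°.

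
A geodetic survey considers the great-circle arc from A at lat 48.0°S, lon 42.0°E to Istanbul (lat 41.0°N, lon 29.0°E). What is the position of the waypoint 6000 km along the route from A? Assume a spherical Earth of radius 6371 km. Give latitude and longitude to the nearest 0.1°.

≈ lat 5.5°N, lon 34.1°E

Convert each endpoint to a unit vector on the sphere (x = cos φ cos λ, y = cos φ sin λ, z = sin φ).
The central angle between the endpoints is δ = arccos(p₁·p₂) ≈ 1.566 rad (89.7°). The total great-circle distance is δ·R ≈ 1.566 × 6371 ≈ 9979 km, so the target fraction is f = 6000/9979 ≈ 0.601.
Interpolate at f ≈ 0.601 with slerp weights a = sin((1−f)δ)/sin δ ≈ 0.585, b = sin(fδ)/sin δ ≈ 0.809.
p = a·p₁ + b·p₂ ≈ (0.825, 0.558, 0.096); φ = arcsin(p_z) ≈ 5.51°, λ = atan2(p_y, p_x) ≈ 34.07°.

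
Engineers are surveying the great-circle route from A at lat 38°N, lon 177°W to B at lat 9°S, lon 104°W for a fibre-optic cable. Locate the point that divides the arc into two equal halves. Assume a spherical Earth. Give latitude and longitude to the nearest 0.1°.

The haversine formula gives a central angle δ ≈ 1.439 rad (82.5°) between the endpoints.
Interpolate at f = 1/2 with slerp weights a = sin((1−f)δ)/sin δ ≈ 0.665, b = sin(fδ)/sin δ ≈ 0.665.
p = a·p₁ + b·p₂ ≈ (-0.682, -0.665, 0.305); φ = arcsin(p_z) ≈ 17.78°, λ = atan2(p_y, p_x) ≈ -135.74°.

≈ lat 17.8°N, lon 135.7°W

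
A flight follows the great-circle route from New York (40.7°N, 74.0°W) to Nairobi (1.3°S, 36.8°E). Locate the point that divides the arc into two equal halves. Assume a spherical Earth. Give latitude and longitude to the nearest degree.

≈ (32°N, 7°W)

Convert each endpoint to a unit vector on the sphere (x = cos φ cos λ, y = cos φ sin λ, z = sin φ).
The central angle between the endpoints is δ = arccos(p₁·p₂) ≈ 1.859 rad (106.5°).
Interpolate at f = 1/2 with slerp weights a = sin((1−f)δ)/sin δ ≈ 0.836, b = sin(fδ)/sin δ ≈ 0.836.
p = a·p₁ + b·p₂ ≈ (0.844, -0.109, 0.526); φ = arcsin(p_z) ≈ 31.73°, λ = atan2(p_y, p_x) ≈ -7.33°.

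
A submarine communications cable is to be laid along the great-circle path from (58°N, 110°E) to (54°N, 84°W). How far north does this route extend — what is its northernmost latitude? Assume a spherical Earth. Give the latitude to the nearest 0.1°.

The great circle lies in the plane with unit normal n̂ = (p₁ × p₂)/|p₁ × p₂|.
Here n̂_z ≈ +0.082; the vertex latitude is φ_max = arccos|n̂_z| ≈ 85.3°.

≈ 85.3°N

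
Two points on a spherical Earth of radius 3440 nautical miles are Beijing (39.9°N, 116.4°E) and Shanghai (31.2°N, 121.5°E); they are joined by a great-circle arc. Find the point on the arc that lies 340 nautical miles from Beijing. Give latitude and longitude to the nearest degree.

Convert each endpoint to a unit vector on the sphere (x = cos φ cos λ, y = cos φ sin λ, z = sin φ).
The central angle between the endpoints is δ = arccos(p₁·p₂) ≈ 0.168 rad (9.6°). The total great-circle distance is δ·R ≈ 0.168 × 3440 ≈ 578 nmi, so the target fraction is f = 340/578 ≈ 0.588.
Interpolate at f ≈ 0.588 with slerp weights a = sin((1−f)δ)/sin δ ≈ 0.414, b = sin(fδ)/sin δ ≈ 0.590.
p = a·p₁ + b·p₂ ≈ (-0.405, 0.714, 0.571); φ = arcsin(p_z) ≈ 34.81°, λ = atan2(p_y, p_x) ≈ 119.53°.

≈ 35°N, 120°E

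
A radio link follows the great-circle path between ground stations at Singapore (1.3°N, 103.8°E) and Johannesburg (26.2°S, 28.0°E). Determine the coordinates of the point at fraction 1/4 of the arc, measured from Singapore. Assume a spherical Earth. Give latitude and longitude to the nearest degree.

≈ 8°S, 86°E

The haversine formula gives a central angle δ ≈ 1.359 rad (77.9°) between the endpoints.
Interpolate at f = 1/4 with slerp weights a = sin((1−f)δ)/sin δ ≈ 0.871, b = sin(fδ)/sin δ ≈ 0.341.
p = a·p₁ + b·p₂ ≈ (0.062, 0.989, -0.131); φ = arcsin(p_z) ≈ -7.51°, λ = atan2(p_y, p_x) ≈ 86.40°.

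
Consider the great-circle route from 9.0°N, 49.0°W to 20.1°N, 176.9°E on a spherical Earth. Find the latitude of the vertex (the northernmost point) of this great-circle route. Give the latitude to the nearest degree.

≈ 34°N

The great circle lies in the plane with unit normal n̂ = (p₁ × p₂)/|p₁ × p₂|.
Here n̂_z ≈ -0.826; the vertex latitude is φ_max = arccos|n̂_z| ≈ 34.3°.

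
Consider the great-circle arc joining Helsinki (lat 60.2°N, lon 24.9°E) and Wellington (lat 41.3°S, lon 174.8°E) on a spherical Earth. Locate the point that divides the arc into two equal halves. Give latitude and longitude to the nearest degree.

Convert each endpoint to a unit vector on the sphere (x = cos φ cos λ, y = cos φ sin λ, z = sin φ).
The central angle between the endpoints is δ = arccos(p₁·p₂) ≈ 2.681 rad (153.6°).
Interpolate at f = 1/2 with slerp weights a = sin((1−f)δ)/sin δ ≈ 2.190, b = sin(fδ)/sin δ ≈ 2.190.
p = a·p₁ + b·p₂ ≈ (-0.651, 0.607, 0.455); φ = arcsin(p_z) ≈ 27.06°, λ = atan2(p_y, p_x) ≈ 137.00°.

≈ lat 27°N, lon 137°E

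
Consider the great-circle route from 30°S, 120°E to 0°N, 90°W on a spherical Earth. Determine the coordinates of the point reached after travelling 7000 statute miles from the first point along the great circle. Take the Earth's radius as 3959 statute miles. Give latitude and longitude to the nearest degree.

Write both endpoints as unit vectors p₁, p₂ with components (cos φ cos λ, cos φ sin λ, sin φ).
The central angle between the endpoints is δ = arccos(p₁·p₂) ≈ 2.419 rad (138.6°). The total great-circle distance is δ·R ≈ 2.419 × 3959 ≈ 9576 mi, so the target fraction is f = 7000/9576 ≈ 0.731.
Interpolate at f ≈ 0.731 with slerp weights a = sin((1−f)δ)/sin δ ≈ 0.916, b = sin(fδ)/sin δ ≈ 1.483.
p = a·p₁ + b·p₂ ≈ (-0.397, -0.796, -0.458); φ = arcsin(p_z) ≈ -27.25°, λ = atan2(p_y, p_x) ≈ -116.49°.

≈ 27°S, 116°W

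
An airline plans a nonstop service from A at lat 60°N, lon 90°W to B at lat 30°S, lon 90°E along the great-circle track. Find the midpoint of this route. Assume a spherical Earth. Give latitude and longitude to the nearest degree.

≈ lat 45°N, lon 90°E

Write both endpoints as unit vectors p₁, p₂ with components (cos φ cos λ, cos φ sin λ, sin φ).
The central angle between the endpoints is δ = arccos(p₁·p₂) ≈ 2.618 rad (150.0°).
Interpolate at f = 1/2 with slerp weights a = sin((1−f)δ)/sin δ ≈ 1.932, b = sin(fδ)/sin δ ≈ 1.932.
p = a·p₁ + b·p₂ ≈ (0.000, 0.707, 0.707); φ = arcsin(p_z) ≈ 45.00°, λ = atan2(p_y, p_x) ≈ 90.00°.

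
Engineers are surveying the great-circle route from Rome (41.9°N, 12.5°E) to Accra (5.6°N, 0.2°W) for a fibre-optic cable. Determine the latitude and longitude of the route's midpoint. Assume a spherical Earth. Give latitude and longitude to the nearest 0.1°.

≈ 23.9°N, 5.2°E

Write both endpoints as unit vectors p₁, p₂ with components (cos φ cos λ, cos φ sin λ, sin φ).
The central angle between the endpoints is δ = arccos(p₁·p₂) ≈ 0.664 rad (38.0°).
Interpolate at f = 1/2 with slerp weights a = sin((1−f)δ)/sin δ ≈ 0.529, b = sin(fδ)/sin δ ≈ 0.529.
p = a·p₁ + b·p₂ ≈ (0.911, 0.083, 0.405); φ = arcsin(p_z) ≈ 23.88°, λ = atan2(p_y, p_x) ≈ 5.23°.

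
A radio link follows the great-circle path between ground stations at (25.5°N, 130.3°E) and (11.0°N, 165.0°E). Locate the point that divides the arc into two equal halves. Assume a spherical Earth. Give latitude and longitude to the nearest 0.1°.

Convert each endpoint to a unit vector on the sphere (x = cos φ cos λ, y = cos φ sin λ, z = sin φ).
The central angle between the endpoints is δ = arccos(p₁·p₂) ≈ 0.626 rad (35.8°).
Interpolate at f = 1/2 with slerp weights a = sin((1−f)δ)/sin δ ≈ 0.526, b = sin(fδ)/sin δ ≈ 0.526.
p = a·p₁ + b·p₂ ≈ (-0.805, 0.495, 0.327); φ = arcsin(p_z) ≈ 19.06°, λ = atan2(p_y, p_x) ≈ 148.40°.

≈ (19.1°N, 148.4°E)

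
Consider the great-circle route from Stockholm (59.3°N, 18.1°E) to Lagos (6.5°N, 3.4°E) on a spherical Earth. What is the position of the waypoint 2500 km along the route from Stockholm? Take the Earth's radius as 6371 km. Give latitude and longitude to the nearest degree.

≈ (38°N, 9°E)

Convert each endpoint to a unit vector on the sphere (x = cos φ cos λ, y = cos φ sin λ, z = sin φ).
The central angle between the endpoints is δ = arccos(p₁·p₂) ≈ 0.942 rad (54.0°). The total great-circle distance is δ·R ≈ 0.942 × 6371 ≈ 6003 km, so the target fraction is f = 2500/6003 ≈ 0.416.
Interpolate at f ≈ 0.416 with slerp weights a = sin((1−f)δ)/sin δ ≈ 0.646, b = sin(fδ)/sin δ ≈ 0.473.
p = a·p₁ + b·p₂ ≈ (0.782, 0.130, 0.609); φ = arcsin(p_z) ≈ 37.52°, λ = atan2(p_y, p_x) ≈ 9.46°.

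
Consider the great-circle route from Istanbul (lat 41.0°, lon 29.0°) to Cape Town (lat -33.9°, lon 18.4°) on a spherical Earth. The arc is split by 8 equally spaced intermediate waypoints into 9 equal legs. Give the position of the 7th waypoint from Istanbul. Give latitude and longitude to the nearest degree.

≈ lat -17°, lon 21°

The haversine formula gives a central angle δ ≈ 1.318 rad (75.5°) between the endpoints.
Interpolate at f = 7/9 with slerp weights a = sin((1−f)δ)/sin δ ≈ 0.298, b = sin(fδ)/sin δ ≈ 0.883.
p = a·p₁ + b·p₂ ≈ (0.892, 0.340, -0.297); φ = arcsin(p_z) ≈ -17.26°, λ = atan2(p_y, p_x) ≈ 20.89°.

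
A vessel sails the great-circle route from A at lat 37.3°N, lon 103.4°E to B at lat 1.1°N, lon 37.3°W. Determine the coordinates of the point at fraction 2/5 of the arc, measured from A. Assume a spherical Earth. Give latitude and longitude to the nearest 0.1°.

≈ lat 49.2°N, lon 32.8°E

The haversine formula gives a central angle δ ≈ 2.219 rad (127.1°) between the endpoints.
Interpolate at f = 2/5 with slerp weights a = sin((1−f)δ)/sin δ ≈ 1.219, b = sin(fδ)/sin δ ≈ 0.973.
p = a·p₁ + b·p₂ ≈ (0.549, 0.354, 0.757); φ = arcsin(p_z) ≈ 49.22°, λ = atan2(p_y, p_x) ≈ 32.78°.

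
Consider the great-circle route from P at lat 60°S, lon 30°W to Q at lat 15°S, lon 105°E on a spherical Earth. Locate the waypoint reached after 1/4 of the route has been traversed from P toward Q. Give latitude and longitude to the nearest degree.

≈ lat 70°S, lon 25°E

Convert each endpoint to a unit vector on the sphere (x = cos φ cos λ, y = cos φ sin λ, z = sin φ).
The central angle between the endpoints is δ = arccos(p₁·p₂) ≈ 1.688 rad (96.7°).
Interpolate at f = 1/4 with slerp weights a = sin((1−f)δ)/sin δ ≈ 0.961, b = sin(fδ)/sin δ ≈ 0.413.
p = a·p₁ + b·p₂ ≈ (0.313, 0.145, -0.939); φ = arcsin(p_z) ≈ -69.84°, λ = atan2(p_y, p_x) ≈ 24.83°.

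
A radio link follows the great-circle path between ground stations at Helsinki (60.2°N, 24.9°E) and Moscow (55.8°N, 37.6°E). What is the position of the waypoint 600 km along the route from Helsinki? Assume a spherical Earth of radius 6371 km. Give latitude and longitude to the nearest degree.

Convert each endpoint to a unit vector on the sphere (x = cos φ cos λ, y = cos φ sin λ, z = sin φ).
The central angle between the endpoints is δ = arccos(p₁·p₂) ≈ 0.140 rad (8.0°). The total great-circle distance is δ·R ≈ 0.140 × 6371 ≈ 892 km, so the target fraction is f = 600/892 ≈ 0.673.
Interpolate at f ≈ 0.673 with slerp weights a = sin((1−f)δ)/sin δ ≈ 0.328, b = sin(fδ)/sin δ ≈ 0.674.
p = a·p₁ + b·p₂ ≈ (0.448, 0.300, 0.842); φ = arcsin(p_z) ≈ 57.38°, λ = atan2(p_y, p_x) ≈ 33.79°.

≈ (57°N, 34°E)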